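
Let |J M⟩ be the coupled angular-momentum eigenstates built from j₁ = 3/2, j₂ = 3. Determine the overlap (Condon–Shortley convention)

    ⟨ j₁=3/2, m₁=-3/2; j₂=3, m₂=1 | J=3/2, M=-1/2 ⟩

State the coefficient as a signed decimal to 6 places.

-0.338062

j₁+j₂−J=3  J+j₁−j₂=0  J−j₁+j₂=3  j₁+j₂+J+1=7
(j₁±m₁, j₂±m₂, J±M) = (0,3,4,2,1,2)
P² = 576/35
sum k=3..3:
  [3] −1/12 = -1/12
S = -1/12
C² = P²·S² = 4/35 ; C = -0.338062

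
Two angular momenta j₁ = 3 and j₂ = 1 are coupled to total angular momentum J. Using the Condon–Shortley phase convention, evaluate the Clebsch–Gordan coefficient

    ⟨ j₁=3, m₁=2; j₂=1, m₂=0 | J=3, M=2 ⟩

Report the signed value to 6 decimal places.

+√(1/3) = +0.577350

j₁+j₂−J=1  J+j₁−j₂=5  J−j₁+j₂=1  j₁+j₂+J+1=8
(j₁±m₁, j₂±m₂, J±M) = (5,1,1,1,5,1)
P² = 300
sum k=0..1:
  [0] +1/24 = 1/24
  [1] −1/120 = -1/120
S = 1/30
C² = P²·S² = 1/3 ; C = +0.577350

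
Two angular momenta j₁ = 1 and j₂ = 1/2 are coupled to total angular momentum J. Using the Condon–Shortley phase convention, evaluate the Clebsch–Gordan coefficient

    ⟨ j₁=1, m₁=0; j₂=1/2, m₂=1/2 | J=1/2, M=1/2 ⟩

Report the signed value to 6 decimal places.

j₁+j₂−J=1  J+j₁−j₂=1  J−j₁+j₂=0  j₁+j₂+J+1=3
(j₁±m₁, j₂±m₂, J±M) = (1,1,1,0,1,0)
P² = 1/3
sum k=1..1:
  [1] −1/1 = -1
S = -1
C² = P²·S² = 1/3 ; C = -0.577350

−√(1/3) ≈ -0.577350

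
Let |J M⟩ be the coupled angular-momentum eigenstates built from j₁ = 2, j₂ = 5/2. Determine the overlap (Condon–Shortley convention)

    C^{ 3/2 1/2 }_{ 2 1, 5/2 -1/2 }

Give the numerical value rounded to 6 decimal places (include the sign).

-0.487950  (= −√(5/21))

√[4·3!1!2!/7! · 3!1!2!3!2!1!] = √(48/35)
  +(−1)^0/∏(0,3,1,2,0,0)! = 1/12  (running 1/12)
  +(−1)^1/∏(1,2,0,1,1,1)! = -1/2  (running -5/12)
⟨..|..⟩ = √(48/35)·(-5/12) = -0.487950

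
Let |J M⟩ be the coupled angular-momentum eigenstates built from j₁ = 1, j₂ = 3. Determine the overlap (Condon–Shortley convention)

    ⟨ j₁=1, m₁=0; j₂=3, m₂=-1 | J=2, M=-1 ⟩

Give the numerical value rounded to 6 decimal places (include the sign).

-0.617213

triangle: 2!×0!×4!/7! = 48/5040
(j±m)!: 1!×1!×2!×4!×1!×3! = 288
prefactor² = (2J+1)×Δ×N² = 96/7
  k=1: −1/(1!×1!×0!×1!×0!×3!) = -1/6
Σ = -1/6  ⇒  CG² = 96/7×(-1/6)² = 8/21
CG = −√(8/21) = -0.617213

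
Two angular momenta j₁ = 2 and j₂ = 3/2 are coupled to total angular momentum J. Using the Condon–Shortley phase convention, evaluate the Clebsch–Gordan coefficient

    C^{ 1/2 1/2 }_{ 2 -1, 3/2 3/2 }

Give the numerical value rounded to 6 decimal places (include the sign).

triangle: 3!×1!×0!/5! = 6/120
(j±m)!: 1!×3!×3!×0!×1!×0! = 36
prefactor² = (2J+1)×Δ×N² = 18/5
  k=3: −1/(3!×0!×0!×0!×1!×0!) = -1/6
Σ = -1/6  ⇒  CG² = 18/5×(-1/6)² = 1/10
CG = −√(1/10) = -0.316228

-0.316228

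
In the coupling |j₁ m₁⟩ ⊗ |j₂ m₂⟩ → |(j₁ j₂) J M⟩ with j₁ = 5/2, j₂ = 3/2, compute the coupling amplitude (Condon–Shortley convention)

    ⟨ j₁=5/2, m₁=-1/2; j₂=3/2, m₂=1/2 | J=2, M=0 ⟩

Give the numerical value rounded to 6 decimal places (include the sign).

−√(1/14) ≈ -0.267261

j₁+j₂−J=2  J+j₁−j₂=3  J−j₁+j₂=1  j₁+j₂+J+1=7
(j₁±m₁, j₂±m₂, J±M) = (2,3,2,1,2,2)
P² = 8/7
sum k=1..2:
  [1] −1/2 = -1/2
  [2] +1/4 = 1/4
S = -1/4
C² = P²·S² = 1/14 ; C = -0.267261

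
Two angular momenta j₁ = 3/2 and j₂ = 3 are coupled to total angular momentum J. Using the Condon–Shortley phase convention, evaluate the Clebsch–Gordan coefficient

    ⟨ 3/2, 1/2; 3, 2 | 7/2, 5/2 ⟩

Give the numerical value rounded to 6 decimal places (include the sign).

−√(1/7) = -0.377964

j₁+j₂−J=1  J+j₁−j₂=2  J−j₁+j₂=5  j₁+j₂+J+1=9
(j₁±m₁, j₂±m₂, J±M) = (2,1,5,1,6,1)
P² = 6400/7
sum k=0..1:
  [0] +1/120 = 1/120
  [1] −1/48 = -1/48
S = -1/80
C² = P²·S² = 1/7 ; C = -0.377964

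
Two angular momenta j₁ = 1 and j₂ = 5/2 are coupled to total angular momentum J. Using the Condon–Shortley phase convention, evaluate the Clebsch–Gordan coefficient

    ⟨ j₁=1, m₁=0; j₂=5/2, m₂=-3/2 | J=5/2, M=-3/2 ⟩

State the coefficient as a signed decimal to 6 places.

+0.507093

triangle: 1!*1!*4!/7! = 24/5040
(j±m)!: 1!*1!*1!*4!*1!*4! = 576
prefactor² = (2J+1)*Δ*N² = 576/35
  k=0: +1/(0!*1!*1!*1!*0!*3!) = 1/6
  k=1: −1/(1!*0!*0!*0!*1!*4!) = -1/24
Σ = 1/8  ⇒  CG² = 576/35*1/8² = 9/35
CG = +√(9/35) = +0.507093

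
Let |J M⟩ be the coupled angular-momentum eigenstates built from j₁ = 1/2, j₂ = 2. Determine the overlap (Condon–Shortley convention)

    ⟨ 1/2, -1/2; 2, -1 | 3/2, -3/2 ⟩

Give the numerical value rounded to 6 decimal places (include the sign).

triangle: 1!*0!*3!/5! = 6/120
(j±m)!: 0!*1!*1!*3!*0!*3! = 36
prefactor² = (2J+1)*Δ*N² = 36/5
  k=1: −1/(1!*0!*0!*0!*0!*3!) = -1/6
Σ = -1/6  ⇒  CG² = 36/5*(-1/6)² = 1/5
CG = −√(1/5) = -0.447214

−√(1/5) ≈ -0.447214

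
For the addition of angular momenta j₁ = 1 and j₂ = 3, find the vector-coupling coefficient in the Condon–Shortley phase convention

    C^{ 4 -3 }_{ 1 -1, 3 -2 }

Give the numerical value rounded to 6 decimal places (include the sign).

j₁+j₂−J=0  J+j₁−j₂=2  J−j₁+j₂=6  j₁+j₂+J+1=9
(j₁±m₁, j₂±m₂, J±M) = (0,2,1,5,1,7)
P² = 43200
sum k=0..0:
  [0] +1/240 = 1/240
S = 1/240
C² = P²·S² = 3/4 ; C = +0.866025

+√(3/4) ≈ +0.866025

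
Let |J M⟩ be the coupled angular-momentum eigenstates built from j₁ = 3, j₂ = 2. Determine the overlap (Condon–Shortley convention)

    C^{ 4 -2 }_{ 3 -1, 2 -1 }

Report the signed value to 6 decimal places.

+0.188982  (= +√(1/28))

√[9·1!5!3!/10! · 2!4!1!3!2!6!] = √(5184/7)
  +(−1)^0/∏(0,1,4,1,1,2)! = 1/48  (running 1/48)
  +(−1)^1/∏(1,0,3,0,2,3)! = -1/72  (running 1/144)
⟨..|..⟩ = √(5184/7)·(1/144) = +0.188982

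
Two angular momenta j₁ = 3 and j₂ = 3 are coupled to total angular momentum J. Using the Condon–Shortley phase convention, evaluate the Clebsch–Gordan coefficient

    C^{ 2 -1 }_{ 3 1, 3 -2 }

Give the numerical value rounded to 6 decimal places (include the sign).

j₁+j₂−J=4  J+j₁−j₂=2  J−j₁+j₂=2  j₁+j₂+J+1=9
(j₁±m₁, j₂±m₂, J±M) = (4,2,1,5,1,3)
P² = 320/7
sum k=0..1:
  [0] +1/48 = 1/48
  [1] −1/12 = -1/12
S = -1/16
C² = P²·S² = 5/28 ; C = -0.422577

−√(5/28) ≈ -0.422577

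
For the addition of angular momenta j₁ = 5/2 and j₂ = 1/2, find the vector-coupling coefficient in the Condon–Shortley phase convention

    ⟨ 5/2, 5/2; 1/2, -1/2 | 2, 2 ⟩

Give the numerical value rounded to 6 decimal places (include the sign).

+√(5/6) ≈ +0.912871

√[5·1!4!0!/6! · 5!0!0!1!4!0!] = √(480)
  +(−1)^0/∏(0,1,0,0,4,0)! = 1/24  (running 1/24)
⟨..|..⟩ = √(480)·(1/24) = +0.912871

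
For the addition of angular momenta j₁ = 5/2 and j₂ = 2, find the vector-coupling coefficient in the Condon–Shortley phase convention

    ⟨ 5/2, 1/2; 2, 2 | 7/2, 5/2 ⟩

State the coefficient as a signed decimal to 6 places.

triangle: 1!·4!·3!/9! = 144/362880
(j±m)!: 3!·2!·4!·0!·6!·1! = 207360
prefactor² = (2J+1)·Δ·N² = 4608/7
  k=1: −1/(1!·0!·1!·3!·3!·0!) = -1/36
Σ = -1/36  ⇒  CG² = 4608/7·(-1/36)² = 32/63
CG = −√(32/63) = -0.712697

-0.712697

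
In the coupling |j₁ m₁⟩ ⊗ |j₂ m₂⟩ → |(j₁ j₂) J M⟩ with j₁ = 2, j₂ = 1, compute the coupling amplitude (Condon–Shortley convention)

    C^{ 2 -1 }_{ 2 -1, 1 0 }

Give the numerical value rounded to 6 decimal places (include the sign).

-0.408248

j₁+j₂−J=1  J+j₁−j₂=3  J−j₁+j₂=1  j₁+j₂+J+1=6
(j₁±m₁, j₂±m₂, J±M) = (1,3,1,1,1,3)
P² = 3/2
sum k=0..1:
  [0] +1/6 = 1/6
  [1] −1/2 = -1/2
S = -1/3
C² = P²·S² = 1/6 ; C = -0.408248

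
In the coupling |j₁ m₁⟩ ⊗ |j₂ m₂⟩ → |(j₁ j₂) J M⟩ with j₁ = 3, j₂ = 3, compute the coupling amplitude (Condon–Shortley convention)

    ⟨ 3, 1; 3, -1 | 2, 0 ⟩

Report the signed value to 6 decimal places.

−√(3/28) = -0.327327

j₁+j₂−J=4  J+j₁−j₂=2  J−j₁+j₂=2  j₁+j₂+J+1=9
(j₁±m₁, j₂±m₂, J±M) = (4,2,2,4,2,2)
P² = 256/21
sum k=0..2:
  [0] +1/96 = 1/96
  [1] −1/6 = -1/6
  [2] +1/16 = 1/16
S = -3/32
C² = P²·S² = 3/28 ; C = -0.327327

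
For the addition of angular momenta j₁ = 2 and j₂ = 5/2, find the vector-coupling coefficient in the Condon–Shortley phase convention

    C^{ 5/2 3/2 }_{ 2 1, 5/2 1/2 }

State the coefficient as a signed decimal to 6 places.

−√(6/35) = -0.414039

j₁+j₂−J=2  J+j₁−j₂=2  J−j₁+j₂=3  j₁+j₂+J+1=8
(j₁±m₁, j₂±m₂, J±M) = (3,1,3,2,4,1)
P² = 216/35
sum k=0..1:
  [0] +1/12 = 1/12
  [1] −1/4 = -1/4
S = -1/6
C² = P²·S² = 6/35 ; C = -0.414039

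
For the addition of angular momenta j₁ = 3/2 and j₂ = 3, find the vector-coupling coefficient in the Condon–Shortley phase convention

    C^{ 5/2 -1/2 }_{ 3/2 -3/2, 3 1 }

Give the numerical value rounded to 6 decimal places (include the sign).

+0.621059

j₁+j₂−J=2  J+j₁−j₂=1  J−j₁+j₂=4  j₁+j₂+J+1=8
(j₁±m₁, j₂±m₂, J±M) = (0,3,4,2,2,3)
P² = 864/35
sum k=2..2:
  [2] +1/8 = 1/8
S = 1/8
C² = P²·S² = 27/70 ; C = +0.621059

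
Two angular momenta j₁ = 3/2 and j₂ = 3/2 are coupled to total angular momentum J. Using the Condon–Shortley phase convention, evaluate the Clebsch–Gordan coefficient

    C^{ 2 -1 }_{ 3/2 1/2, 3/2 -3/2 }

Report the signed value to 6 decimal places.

+0.707107  (= +√(1/2))

j₁+j₂−J=1  J+j₁−j₂=2  J−j₁+j₂=2  j₁+j₂+J+1=6
(j₁±m₁, j₂±m₂, J±M) = (2,1,0,3,1,3)
P² = 2
sum k=0..0:
  [0] +1/2 = 1/2
S = 1/2
C² = P²·S² = 1/2 ; C = +0.707107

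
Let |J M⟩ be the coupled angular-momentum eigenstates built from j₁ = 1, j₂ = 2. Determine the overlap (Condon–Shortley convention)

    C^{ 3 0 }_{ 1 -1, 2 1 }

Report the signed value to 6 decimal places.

+0.447214  (= +√(1/5))

triangle: 0!×2!×4!/7! = 48/5040
(j±m)!: 0!×2!×3!×1!×3!×3! = 432
prefactor² = (2J+1)×Δ×N² = 144/5
  k=0: +1/(0!×0!×2!×3!×0!×1!) = 1/12
Σ = 1/12  ⇒  CG² = 144/5×1/12² = 1/5
CG = +√(1/5) = +0.447214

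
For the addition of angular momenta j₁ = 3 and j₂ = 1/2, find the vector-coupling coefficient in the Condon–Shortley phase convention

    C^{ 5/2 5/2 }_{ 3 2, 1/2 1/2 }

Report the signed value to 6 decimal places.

-0.377964

j₁+j₂−J=1  J+j₁−j₂=5  J−j₁+j₂=0  j₁+j₂+J+1=7
(j₁±m₁, j₂±m₂, J±M) = (5,1,1,0,5,0)
P² = 14400/7
sum k=1..1:
  [1] −1/120 = -1/120
S = -1/120
C² = P²·S² = 1/7 ; C = -0.377964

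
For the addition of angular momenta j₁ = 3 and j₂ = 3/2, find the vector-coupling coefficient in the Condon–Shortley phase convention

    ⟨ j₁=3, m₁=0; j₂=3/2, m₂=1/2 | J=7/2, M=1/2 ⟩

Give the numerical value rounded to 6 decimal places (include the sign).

-0.308607  (= −√(2/21))

triangle: 1!·5!·2!/9! = 240/362880
(j±m)!: 3!·3!·2!·1!·4!·3! = 10368
prefactor² = (2J+1)·Δ·N² = 384/7
  k=0: +1/(0!·1!·3!·2!·2!·0!) = 1/24
  k=1: −1/(1!·0!·2!·1!·3!·1!) = -1/12
Σ = -1/24  ⇒  CG² = 384/7·(-1/24)² = 2/21
CG = −√(2/21) = -0.308607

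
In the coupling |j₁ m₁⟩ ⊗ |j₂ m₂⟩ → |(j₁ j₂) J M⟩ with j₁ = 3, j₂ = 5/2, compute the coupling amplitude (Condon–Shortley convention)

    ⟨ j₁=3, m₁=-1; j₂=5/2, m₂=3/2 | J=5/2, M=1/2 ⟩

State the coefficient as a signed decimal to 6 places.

+√(1/35) = +0.169031

j₁+j₂−J=3  J+j₁−j₂=3  J−j₁+j₂=2  j₁+j₂+J+1=9
(j₁±m₁, j₂±m₂, J±M) = (2,4,4,1,3,2)
P² = 576/35
sum k=2..3:
  [2] +1/8 = 1/8
  [3] −1/12 = -1/12
S = 1/24
C² = P²·S² = 1/35 ; C = +0.169031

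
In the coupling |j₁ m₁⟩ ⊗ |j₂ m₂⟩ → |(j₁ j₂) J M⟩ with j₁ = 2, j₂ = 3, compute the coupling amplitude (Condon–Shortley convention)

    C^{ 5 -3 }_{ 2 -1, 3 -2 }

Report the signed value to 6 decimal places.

√[11·0!4!6!/11! · 1!3!1!5!2!8!] = √(276480)
  +(−1)^0/∏(0,0,3,1,1,5)! = 1/720  (running 1/720)
⟨..|..⟩ = √(276480)·(1/720) = +0.730297

+0.730297  (= +√(8/15))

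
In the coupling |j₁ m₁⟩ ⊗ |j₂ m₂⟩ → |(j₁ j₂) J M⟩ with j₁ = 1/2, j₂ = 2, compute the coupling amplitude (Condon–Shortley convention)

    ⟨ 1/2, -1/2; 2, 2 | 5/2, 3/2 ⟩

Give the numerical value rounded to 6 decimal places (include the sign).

+0.447214

√[6·0!1!4!/6! · 0!1!4!0!4!1!] = √(576/5)
  +(−1)^0/∏(0,0,1,4,0,0)! = 1/24  (running 1/24)
⟨..|..⟩ = √(576/5)·(1/24) = +0.447214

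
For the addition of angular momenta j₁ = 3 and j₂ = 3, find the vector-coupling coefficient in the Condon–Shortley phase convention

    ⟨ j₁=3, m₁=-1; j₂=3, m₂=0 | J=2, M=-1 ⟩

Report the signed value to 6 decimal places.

j₁+j₂−J=4  J+j₁−j₂=2  J−j₁+j₂=2  j₁+j₂+J+1=9
(j₁±m₁, j₂±m₂, J±M) = (2,4,3,3,1,3)
P² = 96/7
sum k=2..3:
  [2] +1/8 = 1/8
  [3] −1/12 = -1/12
S = 1/24
C² = P²·S² = 1/42 ; C = +0.154303

+0.154303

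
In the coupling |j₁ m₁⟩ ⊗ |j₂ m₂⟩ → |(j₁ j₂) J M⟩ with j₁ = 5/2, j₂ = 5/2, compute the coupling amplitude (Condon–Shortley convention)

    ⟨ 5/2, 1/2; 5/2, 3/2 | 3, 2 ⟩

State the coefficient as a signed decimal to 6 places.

j₁+j₂−J=2  J+j₁−j₂=3  J−j₁+j₂=3  j₁+j₂+J+1=9
(j₁±m₁, j₂±m₂, J±M) = (3,2,4,1,5,1)
P² = 48
sum k=1..2:
  [1] −1/12 = -1/12
  [2] +1/24 = 1/24
S = -1/24
C² = P²·S² = 1/12 ; C = -0.288675

−√(1/12) = -0.288675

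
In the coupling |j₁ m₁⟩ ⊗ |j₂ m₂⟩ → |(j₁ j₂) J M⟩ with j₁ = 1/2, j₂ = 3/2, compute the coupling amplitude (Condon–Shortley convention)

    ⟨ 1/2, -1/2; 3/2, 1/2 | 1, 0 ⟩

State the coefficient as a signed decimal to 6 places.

−√(1/2) ≈ -0.707107

j₁+j₂−J=1  J+j₁−j₂=0  J−j₁+j₂=2  j₁+j₂+J+1=4
(j₁±m₁, j₂±m₂, J±M) = (0,1,2,1,1,1)
P² = 1/2
sum k=1..1:
  [1] −1/1 = -1
S = -1
C² = P²·S² = 1/2 ; C = -0.707107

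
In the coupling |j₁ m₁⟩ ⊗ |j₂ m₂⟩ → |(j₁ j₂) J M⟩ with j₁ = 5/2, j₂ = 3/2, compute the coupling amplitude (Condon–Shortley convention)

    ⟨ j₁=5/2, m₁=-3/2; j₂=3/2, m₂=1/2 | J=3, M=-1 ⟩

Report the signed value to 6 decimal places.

√[7·1!4!2!/8! · 1!4!2!1!2!4!] = √(96/5)
  +(−1)^0/∏(0,1,4,2,0,0)! = 1/48  (running 1/48)
  +(−1)^1/∏(1,0,3,1,1,1)! = -1/6  (running -7/48)
⟨..|..⟩ = √(96/5)·(-7/48) = -0.639010

−√(49/120) = -0.639010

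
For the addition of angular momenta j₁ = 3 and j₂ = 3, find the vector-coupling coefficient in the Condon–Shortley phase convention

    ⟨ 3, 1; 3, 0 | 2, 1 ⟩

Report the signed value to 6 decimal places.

j₁+j₂−J=4  J+j₁−j₂=2  J−j₁+j₂=2  j₁+j₂+J+1=9
(j₁±m₁, j₂±m₂, J±M) = (4,2,3,3,3,1)
P² = 96/7
sum k=1..2:
  [1] −1/12 = -1/12
  [2] +1/8 = 1/8
S = 1/24
C² = P²·S² = 1/42 ; C = +0.154303

+0.154303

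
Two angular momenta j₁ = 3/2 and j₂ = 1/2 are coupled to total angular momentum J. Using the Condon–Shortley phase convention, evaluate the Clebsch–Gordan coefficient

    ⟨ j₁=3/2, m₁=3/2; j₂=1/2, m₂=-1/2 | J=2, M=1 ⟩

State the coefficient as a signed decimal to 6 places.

+0.500000  (= +√(1/4))

j₁+j₂−J=0  J+j₁−j₂=3  J−j₁+j₂=1  j₁+j₂+J+1=5
(j₁±m₁, j₂±m₂, J±M) = (3,0,0,1,3,1)
P² = 9
sum k=0..0:
  [0] +1/6 = 1/6
S = 1/6
C² = P²·S² = 1/4 ; C = +0.500000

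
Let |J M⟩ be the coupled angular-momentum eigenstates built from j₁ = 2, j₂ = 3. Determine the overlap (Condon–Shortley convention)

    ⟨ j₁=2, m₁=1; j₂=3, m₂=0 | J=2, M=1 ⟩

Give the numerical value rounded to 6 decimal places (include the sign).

-0.534522

j₁+j₂−J=3  J+j₁−j₂=1  J−j₁+j₂=3  j₁+j₂+J+1=8
(j₁±m₁, j₂±m₂, J±M) = (3,1,3,3,3,1)
P² = 81/14
sum k=0..1:
  [0] +1/36 = 1/36
  [1] −1/4 = -1/4
S = -2/9
C² = P²·S² = 2/7 ; C = -0.534522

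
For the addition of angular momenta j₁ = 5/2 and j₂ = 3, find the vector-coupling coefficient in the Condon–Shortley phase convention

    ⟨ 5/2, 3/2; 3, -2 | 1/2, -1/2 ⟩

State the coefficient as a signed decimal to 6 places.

−√(5/21) ≈ -0.487950

√[2·5!0!1!/7! · 4!1!1!5!0!1!] = √(960/7)
  +(−1)^1/∏(1,4,0,0,0,1)! = -1/24  (running -1/24)
⟨..|..⟩ = √(960/7)·(-1/24) = -0.487950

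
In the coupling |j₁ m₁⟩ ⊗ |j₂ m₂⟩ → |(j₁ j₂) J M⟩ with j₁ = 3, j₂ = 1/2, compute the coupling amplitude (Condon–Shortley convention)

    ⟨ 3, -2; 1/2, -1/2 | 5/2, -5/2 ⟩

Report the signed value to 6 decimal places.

triangle: 1!·5!·0!/7! = 120/5040
(j±m)!: 1!·5!·0!·1!·0!·5! = 14400
prefactor² = (2J+1)·Δ·N² = 14400/7
  k=0: +1/(0!·1!·5!·0!·0!·0!) = 1/120
Σ = 1/120  ⇒  CG² = 14400/7·1/120² = 1/7
CG = +√(1/7) = +0.377964

+√(1/7) ≈ +0.377964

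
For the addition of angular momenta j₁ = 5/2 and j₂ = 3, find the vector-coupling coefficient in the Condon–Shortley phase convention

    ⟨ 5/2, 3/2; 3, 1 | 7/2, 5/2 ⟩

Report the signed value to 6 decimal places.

√[8·2!3!4!/10! · 4!1!4!2!6!1!] = √(18432/35)
  +(−1)^0/∏(0,2,1,4,2,0)! = 1/96  (running 1/96)
  +(−1)^1/∏(1,1,0,3,3,1)! = -1/36  (running -5/288)
⟨..|..⟩ = √(18432/35)·(-5/288) = -0.398410

−√(10/63) ≈ -0.398410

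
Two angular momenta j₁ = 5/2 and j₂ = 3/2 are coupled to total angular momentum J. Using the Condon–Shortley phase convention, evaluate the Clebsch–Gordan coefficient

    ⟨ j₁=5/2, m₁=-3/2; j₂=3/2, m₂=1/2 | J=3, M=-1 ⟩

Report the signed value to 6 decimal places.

−√(49/120) ≈ -0.639010

triangle: 1!·4!·2!/8! = 48/40320
(j±m)!: 1!·4!·2!·1!·2!·4! = 2304
prefactor² = (2J+1)·Δ·N² = 96/5
  k=0: +1/(0!·1!·4!·2!·0!·0!) = 1/48
  k=1: −1/(1!·0!·3!·1!·1!·1!) = -1/6
Σ = -7/48  ⇒  CG² = 96/5·(-7/48)² = 49/120
CG = −√(49/120) = -0.639010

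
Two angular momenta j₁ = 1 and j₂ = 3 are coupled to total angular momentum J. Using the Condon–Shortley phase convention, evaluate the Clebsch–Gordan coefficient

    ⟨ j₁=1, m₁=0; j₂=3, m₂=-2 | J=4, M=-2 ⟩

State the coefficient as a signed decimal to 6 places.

triangle: 0!×2!×6!/9! = 1440/362880
(j±m)!: 1!×1!×1!×5!×2!×6! = 172800
prefactor² = (2J+1)×Δ×N² = 43200/7
  k=0: +1/(0!×0!×1!×1!×1!×5!) = 1/120
Σ = 1/120  ⇒  CG² = 43200/7×1/120² = 3/7
CG = +√(3/7) = +0.654654

+√(3/7) = +0.654654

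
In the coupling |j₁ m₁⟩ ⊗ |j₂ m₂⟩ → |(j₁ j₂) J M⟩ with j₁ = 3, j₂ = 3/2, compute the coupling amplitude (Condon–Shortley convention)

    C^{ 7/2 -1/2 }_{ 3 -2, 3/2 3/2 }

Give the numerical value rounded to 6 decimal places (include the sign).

triangle: 1!·5!·2!/9! = 240/362880
(j±m)!: 1!·5!·3!·0!·3!·4! = 103680
prefactor² = (2J+1)·Δ·N² = 3840/7
  k=1: −1/(1!·0!·4!·2!·1!·0!) = -1/48
Σ = -1/48  ⇒  CG² = 3840/7·(-1/48)² = 5/21
CG = −√(5/21) = -0.487950

−√(5/21) ≈ -0.487950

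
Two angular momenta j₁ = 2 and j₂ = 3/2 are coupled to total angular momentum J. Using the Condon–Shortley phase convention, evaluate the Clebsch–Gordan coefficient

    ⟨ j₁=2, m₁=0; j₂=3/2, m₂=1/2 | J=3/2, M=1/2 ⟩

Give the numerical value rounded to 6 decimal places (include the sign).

j₁+j₂−J=2  J+j₁−j₂=2  J−j₁+j₂=1  j₁+j₂+J+1=6
(j₁±m₁, j₂±m₂, J±M) = (2,2,2,1,2,1)
P² = 16/45
sum k=1..2:
  [1] −1/1 = -1
  [2] +1/4 = 1/4
S = -3/4
C² = P²·S² = 1/5 ; C = -0.447214

-0.447214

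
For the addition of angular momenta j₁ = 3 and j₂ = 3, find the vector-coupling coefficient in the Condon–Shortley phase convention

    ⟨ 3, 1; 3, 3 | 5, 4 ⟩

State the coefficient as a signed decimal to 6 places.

triangle: 1!·5!·5!/12! = 14400/479001600
(j±m)!: 4!·2!·6!·0!·9!·1! = 12541132800
prefactor² = (2J+1)·Δ·N² = 4147200
  k=1: −1/(1!·0!·1!·5!·4!·0!) = -1/2880
Σ = -1/2880  ⇒  CG² = 4147200·(-1/2880)² = 1/2
CG = −√(1/2) = -0.707107

−√(1/2) = -0.707107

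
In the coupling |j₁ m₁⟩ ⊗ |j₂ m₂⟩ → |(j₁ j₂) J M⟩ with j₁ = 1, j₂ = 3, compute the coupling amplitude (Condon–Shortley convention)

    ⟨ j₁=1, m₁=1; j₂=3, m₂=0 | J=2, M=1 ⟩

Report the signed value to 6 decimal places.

triangle: 2!×0!×4!/7! = 48/5040
(j±m)!: 2!×0!×3!×3!×3!×1! = 432
prefactor² = (2J+1)×Δ×N² = 144/7
  k=0: +1/(0!×2!×0!×3!×0!×1!) = 1/12
Σ = 1/12  ⇒  CG² = 144/7×1/12² = 1/7
CG = +√(1/7) = +0.377964

+0.377964  (= +√(1/7))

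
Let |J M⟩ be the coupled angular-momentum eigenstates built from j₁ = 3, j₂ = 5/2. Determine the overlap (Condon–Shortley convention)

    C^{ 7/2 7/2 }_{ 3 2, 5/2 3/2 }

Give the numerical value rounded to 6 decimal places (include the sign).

-0.666667

j₁+j₂−J=2  J+j₁−j₂=4  J−j₁+j₂=3  j₁+j₂+J+1=10
(j₁±m₁, j₂±m₂, J±M) = (5,1,4,1,7,0)
P² = 9216
sum k=1..1:
  [1] −1/144 = -1/144
S = -1/144
C² = P²·S² = 4/9 ; C = -0.666667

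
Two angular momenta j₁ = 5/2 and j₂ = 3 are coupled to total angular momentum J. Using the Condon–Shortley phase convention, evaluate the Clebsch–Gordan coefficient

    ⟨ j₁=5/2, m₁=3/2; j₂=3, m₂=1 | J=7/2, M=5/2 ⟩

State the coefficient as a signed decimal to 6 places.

√[8·2!3!4!/10! · 4!1!4!2!6!1!] = √(18432/35)
  +(−1)^0/∏(0,2,1,4,2,0)! = 1/96  (running 1/96)
  +(−1)^1/∏(1,1,0,3,3,1)! = -1/36  (running -5/288)
⟨..|..⟩ = √(18432/35)·(-5/288) = -0.398410

-0.398410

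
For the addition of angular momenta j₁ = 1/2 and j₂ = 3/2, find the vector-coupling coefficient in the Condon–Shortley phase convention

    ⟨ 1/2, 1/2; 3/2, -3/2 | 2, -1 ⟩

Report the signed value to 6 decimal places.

√[5·0!1!3!/5! · 1!0!0!3!1!3!] = √(9)
  +(−1)^0/∏(0,0,0,0,1,3)! = 1/6  (running 1/6)
⟨..|..⟩ = √(9)·(1/6) = +0.500000

+0.500000  (= +√(1/4))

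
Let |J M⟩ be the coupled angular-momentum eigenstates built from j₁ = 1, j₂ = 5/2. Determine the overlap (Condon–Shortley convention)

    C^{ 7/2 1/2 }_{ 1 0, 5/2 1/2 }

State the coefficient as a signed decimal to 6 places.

√[8·0!2!5!/8! · 1!1!3!2!4!3!] = √(576/7)
  +(−1)^0/∏(0,0,1,3,1,2)! = 1/12  (running 1/12)
⟨..|..⟩ = √(576/7)·(1/12) = +0.755929

+√(4/7) ≈ +0.755929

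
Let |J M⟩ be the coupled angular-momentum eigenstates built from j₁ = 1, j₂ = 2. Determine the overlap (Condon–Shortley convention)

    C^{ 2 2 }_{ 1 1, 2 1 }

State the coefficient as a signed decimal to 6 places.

j₁+j₂−J=1  J+j₁−j₂=1  J−j₁+j₂=3  j₁+j₂+J+1=6
(j₁±m₁, j₂±m₂, J±M) = (2,0,3,1,4,0)
P² = 12
sum k=0..0:
  [0] +1/6 = 1/6
S = 1/6
C² = P²·S² = 1/3 ; C = +0.577350

+√(1/3) ≈ +0.577350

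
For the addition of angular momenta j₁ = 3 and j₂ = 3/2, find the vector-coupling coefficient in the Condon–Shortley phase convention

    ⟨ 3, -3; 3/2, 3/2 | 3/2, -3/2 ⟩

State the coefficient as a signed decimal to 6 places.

√[4·3!3!0!/7! · 0!6!3!0!0!3!] = √(5184/7)
  +(−1)^3/∏(3,0,3,0,0,0)! = -1/36  (running -1/36)
⟨..|..⟩ = √(5184/7)·(-1/36) = -0.755929

−√(4/7) = -0.755929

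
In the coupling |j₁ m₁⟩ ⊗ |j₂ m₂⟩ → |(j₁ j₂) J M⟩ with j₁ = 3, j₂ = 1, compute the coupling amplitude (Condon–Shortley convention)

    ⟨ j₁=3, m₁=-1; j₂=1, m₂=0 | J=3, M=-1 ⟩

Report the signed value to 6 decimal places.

j₁+j₂−J=1  J+j₁−j₂=5  J−j₁+j₂=1  j₁+j₂+J+1=8
(j₁±m₁, j₂±m₂, J±M) = (2,4,1,1,2,4)
P² = 48
sum k=0..1:
  [0] +1/24 = 1/24
  [1] −1/12 = -1/12
S = -1/24
C² = P²·S² = 1/12 ; C = -0.288675

-0.288675  (= −√(1/12))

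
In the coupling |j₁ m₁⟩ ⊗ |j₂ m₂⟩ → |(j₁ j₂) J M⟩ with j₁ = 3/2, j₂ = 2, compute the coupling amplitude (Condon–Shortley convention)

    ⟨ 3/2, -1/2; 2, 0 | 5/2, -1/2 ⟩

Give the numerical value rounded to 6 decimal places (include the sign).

√[6·1!2!3!/7! · 1!2!2!2!2!3!] = √(48/35)
  +(−1)^0/∏(0,1,2,2,0,1)! = 1/4  (running 1/4)
  +(−1)^1/∏(1,0,1,1,1,2)! = -1/2  (running -1/4)
⟨..|..⟩ = √(48/35)·(-1/4) = -0.292770

-0.292770  (= −√(3/35))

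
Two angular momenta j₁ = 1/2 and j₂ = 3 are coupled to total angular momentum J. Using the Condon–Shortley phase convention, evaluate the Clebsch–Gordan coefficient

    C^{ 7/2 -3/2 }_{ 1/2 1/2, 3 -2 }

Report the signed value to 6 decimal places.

j₁+j₂−J=0  J+j₁−j₂=1  J−j₁+j₂=6  j₁+j₂+J+1=8
(j₁±m₁, j₂±m₂, J±M) = (1,0,1,5,2,5)
P² = 28800/7
sum k=0..0:
  [0] +1/120 = 1/120
S = 1/120
C² = P²·S² = 2/7 ; C = +0.534522

+0.534522  (= +√(2/7))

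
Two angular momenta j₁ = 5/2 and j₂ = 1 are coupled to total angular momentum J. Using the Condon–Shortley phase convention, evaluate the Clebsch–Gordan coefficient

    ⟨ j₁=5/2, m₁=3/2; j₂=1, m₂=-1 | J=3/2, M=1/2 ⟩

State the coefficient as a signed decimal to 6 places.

j₁+j₂−J=2  J+j₁−j₂=3  J−j₁+j₂=0  j₁+j₂+J+1=6
(j₁±m₁, j₂±m₂, J±M) = (4,1,0,2,2,1)
P² = 32/5
sum k=0..0:
  [0] +1/4 = 1/4
S = 1/4
C² = P²·S² = 2/5 ; C = +0.632456

+√(2/5) ≈ +0.632456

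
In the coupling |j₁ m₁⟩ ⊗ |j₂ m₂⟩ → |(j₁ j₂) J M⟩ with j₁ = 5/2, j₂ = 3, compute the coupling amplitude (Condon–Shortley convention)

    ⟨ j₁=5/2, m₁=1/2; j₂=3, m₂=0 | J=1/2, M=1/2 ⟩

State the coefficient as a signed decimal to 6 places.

+0.377964  (= +√(1/7))

j₁+j₂−J=5  J+j₁−j₂=0  J−j₁+j₂=1  j₁+j₂+J+1=7
(j₁±m₁, j₂±m₂, J±M) = (3,2,3,3,1,0)
P² = 144/7
sum k=2..2:
  [2] +1/12 = 1/12
S = 1/12
C² = P²·S² = 1/7 ; C = +0.377964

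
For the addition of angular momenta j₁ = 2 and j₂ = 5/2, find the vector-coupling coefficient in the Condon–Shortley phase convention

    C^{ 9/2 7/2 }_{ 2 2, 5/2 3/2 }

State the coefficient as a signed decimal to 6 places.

√[10·0!4!5!/10! · 4!0!4!1!8!1!] = √(184320)
  +(−1)^0/∏(0,0,0,4,4,1)! = 1/576  (running 1/576)
⟨..|..⟩ = √(184320)·(1/576) = +0.745356

+0.745356  (= +√(5/9))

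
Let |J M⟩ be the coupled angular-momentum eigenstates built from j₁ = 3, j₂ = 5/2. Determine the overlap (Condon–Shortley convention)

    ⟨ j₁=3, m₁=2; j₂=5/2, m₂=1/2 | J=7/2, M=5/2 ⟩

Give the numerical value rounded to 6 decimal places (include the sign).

−√(2/63) ≈ -0.178174

√[8·2!4!3!/10! · 5!1!3!2!6!1!] = √(4608/7)
  +(−1)^0/∏(0,2,1,3,3,0)! = 1/72  (running 1/72)
  +(−1)^1/∏(1,1,0,2,4,1)! = -1/48  (running -1/144)
⟨..|..⟩ = √(4608/7)·(-1/144) = -0.178174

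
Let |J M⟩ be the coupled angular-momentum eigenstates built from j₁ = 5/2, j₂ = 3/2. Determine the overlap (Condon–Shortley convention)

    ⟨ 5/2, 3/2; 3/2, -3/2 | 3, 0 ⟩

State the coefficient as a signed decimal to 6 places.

j₁+j₂−J=1  J+j₁−j₂=4  J−j₁+j₂=2  j₁+j₂+J+1=8
(j₁±m₁, j₂±m₂, J±M) = (4,1,0,3,3,3)
P² = 216/5
sum k=0..0:
  [0] +1/12 = 1/12
S = 1/12
C² = P²·S² = 3/10 ; C = +0.547723

+0.547723  (= +√(3/10))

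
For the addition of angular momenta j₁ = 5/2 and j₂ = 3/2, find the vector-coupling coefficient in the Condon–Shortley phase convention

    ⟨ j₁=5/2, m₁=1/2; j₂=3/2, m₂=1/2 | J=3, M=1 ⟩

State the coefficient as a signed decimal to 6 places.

j₁+j₂−J=1  J+j₁−j₂=4  J−j₁+j₂=2  j₁+j₂+J+1=8
(j₁±m₁, j₂±m₂, J±M) = (3,2,2,1,4,2)
P² = 48/5
sum k=0..1:
  [0] +1/8 = 1/8
  [1] −1/6 = -1/6
S = -1/24
C² = P²·S² = 1/60 ; C = -0.129099

-0.129099  (= −√(1/60))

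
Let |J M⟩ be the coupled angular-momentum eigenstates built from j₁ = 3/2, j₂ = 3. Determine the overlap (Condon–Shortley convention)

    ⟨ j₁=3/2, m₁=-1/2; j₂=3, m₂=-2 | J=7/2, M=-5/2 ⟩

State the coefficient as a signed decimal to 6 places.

+0.377964  (= +√(1/7))

triangle: 1!·2!·5!/9! = 240/362880
(j±m)!: 1!·2!·1!·5!·1!·6! = 172800
prefactor² = (2J+1)·Δ·N² = 6400/7
  k=0: +1/(0!·1!·2!·1!·0!·4!) = 1/48
  k=1: −1/(1!·0!·1!·0!·1!·5!) = -1/120
Σ = 1/80  ⇒  CG² = 6400/7·1/80² = 1/7
CG = +√(1/7) = +0.377964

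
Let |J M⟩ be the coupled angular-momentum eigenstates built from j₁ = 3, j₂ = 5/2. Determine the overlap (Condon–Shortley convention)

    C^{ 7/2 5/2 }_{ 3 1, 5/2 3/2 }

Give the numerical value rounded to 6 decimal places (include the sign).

−√(10/63) = -0.398410

j₁+j₂−J=2  J+j₁−j₂=4  J−j₁+j₂=3  j₁+j₂+J+1=10
(j₁±m₁, j₂±m₂, J±M) = (4,2,4,1,6,1)
P² = 18432/35
sum k=1..2:
  [1] −1/36 = -1/36
  [2] +1/96 = 1/96
S = -5/288
C² = P²·S² = 10/63 ; C = -0.398410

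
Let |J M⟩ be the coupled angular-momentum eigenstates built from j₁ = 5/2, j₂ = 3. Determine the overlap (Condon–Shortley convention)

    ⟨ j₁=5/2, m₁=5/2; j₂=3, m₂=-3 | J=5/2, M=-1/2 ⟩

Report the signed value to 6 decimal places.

+√(5/21) ≈ +0.487950

√[6·3!2!3!/9! · 5!0!0!6!2!3!] = √(8640/7)
  +(−1)^0/∏(0,3,0,0,2,3)! = 1/72  (running 1/72)
⟨..|..⟩ = √(8640/7)·(1/72) = +0.487950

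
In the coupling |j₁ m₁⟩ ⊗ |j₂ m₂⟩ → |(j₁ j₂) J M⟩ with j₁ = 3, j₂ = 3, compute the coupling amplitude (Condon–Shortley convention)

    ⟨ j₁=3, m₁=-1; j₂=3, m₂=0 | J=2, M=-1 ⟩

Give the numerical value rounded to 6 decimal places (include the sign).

+√(1/42) ≈ +0.154303

j₁+j₂−J=4  J+j₁−j₂=2  J−j₁+j₂=2  j₁+j₂+J+1=9
(j₁±m₁, j₂±m₂, J±M) = (2,4,3,3,1,3)
P² = 96/7
sum k=2..3:
  [2] +1/8 = 1/8
  [3] −1/12 = -1/12
S = 1/24
C² = P²·S² = 1/42 ; C = +0.154303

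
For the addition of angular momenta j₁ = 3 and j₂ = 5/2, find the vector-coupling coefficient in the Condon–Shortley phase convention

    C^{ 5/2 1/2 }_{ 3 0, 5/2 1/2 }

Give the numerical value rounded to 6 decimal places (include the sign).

√[6·3!3!2!/9! · 3!3!3!2!3!2!] = √(216/35)
  +(−1)^1/∏(1,2,2,2,1,0)! = -1/8  (running -1/8)
  +(−1)^2/∏(2,1,1,1,2,1)! = 1/4  (running 1/8)
  +(−1)^3/∏(3,0,0,0,3,2)! = -1/72  (running 1/9)
⟨..|..⟩ = √(216/35)·(1/9) = +0.276026

+√(8/105) = +0.276026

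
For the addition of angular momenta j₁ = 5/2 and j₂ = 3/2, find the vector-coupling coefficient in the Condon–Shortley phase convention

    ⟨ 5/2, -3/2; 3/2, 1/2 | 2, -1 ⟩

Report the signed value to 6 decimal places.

√[5·2!3!1!/7! · 1!4!2!1!1!3!] = √(24/7)
  +(−1)^1/∏(1,1,3,1,0,0)! = -1/6  (running -1/6)
  +(−1)^2/∏(2,0,2,0,1,1)! = 1/4  (running 1/12)
⟨..|..⟩ = √(24/7)·(1/12) = +0.154303

+√(1/42) ≈ +0.154303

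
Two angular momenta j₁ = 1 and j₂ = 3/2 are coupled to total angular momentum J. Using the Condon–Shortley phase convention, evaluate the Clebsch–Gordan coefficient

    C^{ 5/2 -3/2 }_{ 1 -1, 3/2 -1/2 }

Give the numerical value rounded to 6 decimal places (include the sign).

√[6·0!2!3!/6! · 0!2!1!2!1!4!] = √(48/5)
  +(−1)^0/∏(0,0,2,1,0,2)! = 1/4  (running 1/4)
⟨..|..⟩ = √(48/5)·(1/4) = +0.774597

+√(3/5) ≈ +0.774597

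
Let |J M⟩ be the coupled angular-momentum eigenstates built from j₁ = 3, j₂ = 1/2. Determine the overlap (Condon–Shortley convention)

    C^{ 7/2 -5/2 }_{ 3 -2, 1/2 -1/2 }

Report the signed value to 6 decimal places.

triangle: 0!·6!·1!/8! = 720/40320
(j±m)!: 1!·5!·0!·1!·1!·6! = 86400
prefactor² = (2J+1)·Δ·N² = 86400/7
  k=0: +1/(0!·0!·5!·0!·1!·1!) = 1/120
Σ = 1/120  ⇒  CG² = 86400/7·1/120² = 6/7
CG = +√(6/7) = +0.925820

+0.925820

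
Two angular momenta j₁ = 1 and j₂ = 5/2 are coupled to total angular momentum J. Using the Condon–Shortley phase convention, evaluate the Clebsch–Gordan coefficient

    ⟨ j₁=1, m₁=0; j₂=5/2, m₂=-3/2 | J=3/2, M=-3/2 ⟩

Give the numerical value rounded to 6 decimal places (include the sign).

√[4·2!0!3!/6! · 1!1!1!4!0!3!] = √(48/5)
  +(−1)^1/∏(1,1,0,0,0,3)! = -1/6  (running -1/6)
⟨..|..⟩ = √(48/5)·(-1/6) = -0.516398

−√(4/15) ≈ -0.516398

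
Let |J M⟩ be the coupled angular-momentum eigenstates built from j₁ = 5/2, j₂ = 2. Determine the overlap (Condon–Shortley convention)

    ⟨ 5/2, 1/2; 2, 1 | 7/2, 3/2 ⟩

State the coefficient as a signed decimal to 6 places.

triangle: 1!*4!*3!/9! = 144/362880
(j±m)!: 3!*2!*3!*1!*5!*2! = 17280
prefactor² = (2J+1)*Δ*N² = 384/7
  k=0: +1/(0!*1!*2!*3!*2!*0!) = 1/24
  k=1: −1/(1!*0!*1!*2!*3!*1!) = -1/12
Σ = -1/24  ⇒  CG² = 384/7*(-1/24)² = 2/21
CG = −√(2/21) = -0.308607

−√(2/21) ≈ -0.308607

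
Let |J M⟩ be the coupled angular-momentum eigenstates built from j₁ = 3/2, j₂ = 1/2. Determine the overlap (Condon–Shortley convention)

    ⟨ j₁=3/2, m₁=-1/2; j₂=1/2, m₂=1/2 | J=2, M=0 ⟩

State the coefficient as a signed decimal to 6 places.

triangle: 0!*3!*1!/5! = 6/120
(j±m)!: 1!*2!*1!*0!*2!*2! = 8
prefactor² = (2J+1)*Δ*N² = 2
  k=0: +1/(0!*0!*2!*1!*1!*0!) = 1/2
Σ = 1/2  ⇒  CG² = 2*1/2² = 1/2
CG = +√(1/2) = +0.707107

+√(1/2) = +0.707107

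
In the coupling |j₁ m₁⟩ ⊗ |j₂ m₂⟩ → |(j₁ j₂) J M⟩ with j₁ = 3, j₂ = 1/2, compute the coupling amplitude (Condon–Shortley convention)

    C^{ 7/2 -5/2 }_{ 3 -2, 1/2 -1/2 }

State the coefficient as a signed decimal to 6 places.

triangle: 0!*6!*1!/8! = 720/40320
(j±m)!: 1!*5!*0!*1!*1!*6! = 86400
prefactor² = (2J+1)*Δ*N² = 86400/7
  k=0: +1/(0!*0!*5!*0!*1!*1!) = 1/120
Σ = 1/120  ⇒  CG² = 86400/7*1/120² = 6/7
CG = +√(6/7) = +0.925820

+√(6/7) = +0.925820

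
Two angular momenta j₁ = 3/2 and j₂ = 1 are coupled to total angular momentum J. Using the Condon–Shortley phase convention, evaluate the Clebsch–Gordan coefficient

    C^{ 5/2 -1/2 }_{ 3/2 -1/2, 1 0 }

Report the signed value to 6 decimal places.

+√(3/5) = +0.774597

√[6·0!3!2!/6! · 1!2!1!1!2!3!] = √(12/5)
  +(−1)^0/∏(0,0,2,1,1,1)! = 1/2  (running 1/2)
⟨..|..⟩ = √(12/5)·(1/2) = +0.774597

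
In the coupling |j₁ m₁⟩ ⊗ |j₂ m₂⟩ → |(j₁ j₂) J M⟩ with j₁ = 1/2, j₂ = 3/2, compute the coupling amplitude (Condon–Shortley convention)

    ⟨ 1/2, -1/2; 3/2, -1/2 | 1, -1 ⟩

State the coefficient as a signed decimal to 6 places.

triangle: 1!*0!*2!/4! = 2/24
(j±m)!: 0!*1!*1!*2!*0!*2! = 4
prefactor² = (2J+1)*Δ*N² = 1
  k=1: −1/(1!*0!*0!*0!*0!*2!) = -1/2
Σ = -1/2  ⇒  CG² = 1*(-1/2)² = 1/4
CG = −√(1/4) = -0.500000

-0.500000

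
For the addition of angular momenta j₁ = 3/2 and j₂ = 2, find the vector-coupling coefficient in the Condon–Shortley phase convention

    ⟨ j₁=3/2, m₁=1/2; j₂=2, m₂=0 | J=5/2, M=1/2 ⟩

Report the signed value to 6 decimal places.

j₁+j₂−J=1  J+j₁−j₂=2  J−j₁+j₂=3  j₁+j₂+J+1=7
(j₁±m₁, j₂±m₂, J±M) = (2,1,2,2,3,2)
P² = 48/35
sum k=0..1:
  [0] +1/2 = 1/2
  [1] −1/4 = -1/4
S = 1/4
C² = P²·S² = 3/35 ; C = +0.292770

+0.292770  (= +√(3/35))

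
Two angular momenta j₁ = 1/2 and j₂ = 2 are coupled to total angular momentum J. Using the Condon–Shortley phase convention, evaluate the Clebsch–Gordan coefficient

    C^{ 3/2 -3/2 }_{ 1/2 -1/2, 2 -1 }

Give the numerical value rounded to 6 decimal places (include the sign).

j₁+j₂−J=1  J+j₁−j₂=0  J−j₁+j₂=3  j₁+j₂+J+1=5
(j₁±m₁, j₂±m₂, J±M) = (0,1,1,3,0,3)
P² = 36/5
sum k=1..1:
  [1] −1/6 = -1/6
S = -1/6
C² = P²·S² = 1/5 ; C = -0.447214

-0.447214  (= −√(1/5))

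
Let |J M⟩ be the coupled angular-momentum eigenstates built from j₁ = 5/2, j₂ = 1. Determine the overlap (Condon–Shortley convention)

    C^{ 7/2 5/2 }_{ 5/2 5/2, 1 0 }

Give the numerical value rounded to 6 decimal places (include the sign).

+√(2/7) ≈ +0.534522

j₁+j₂−J=0  J+j₁−j₂=5  J−j₁+j₂=2  j₁+j₂+J+1=8
(j₁±m₁, j₂±m₂, J±M) = (5,0,1,1,6,1)
P² = 28800/7
sum k=0..0:
  [0] +1/120 = 1/120
S = 1/120
C² = P²·S² = 2/7 ; C = +0.534522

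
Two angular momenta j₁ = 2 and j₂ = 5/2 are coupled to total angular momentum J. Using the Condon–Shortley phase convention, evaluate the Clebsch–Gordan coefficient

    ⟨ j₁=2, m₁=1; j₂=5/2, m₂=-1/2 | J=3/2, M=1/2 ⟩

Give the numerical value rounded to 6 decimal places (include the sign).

−√(5/21) ≈ -0.487950

√[4·3!1!2!/7! · 3!1!2!3!2!1!] = √(48/35)
  +(−1)^0/∏(0,3,1,2,0,0)! = 1/12  (running 1/12)
  +(−1)^1/∏(1,2,0,1,1,1)! = -1/2  (running -5/12)
⟨..|..⟩ = √(48/35)·(-5/12) = -0.487950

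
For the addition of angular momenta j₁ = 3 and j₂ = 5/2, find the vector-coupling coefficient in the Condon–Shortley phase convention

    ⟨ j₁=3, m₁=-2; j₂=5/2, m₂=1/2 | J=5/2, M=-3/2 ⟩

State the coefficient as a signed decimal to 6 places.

triangle: 3!×3!×2!/9! = 72/362880
(j±m)!: 1!×5!×3!×2!×1!×4! = 34560
prefactor² = (2J+1)×Δ×N² = 288/7
  k=2: +1/(2!×1!×3!×1!×0!×1!) = 1/12
  k=3: −1/(3!×0!×2!×0!×1!×2!) = -1/24
Σ = 1/24  ⇒  CG² = 288/7×1/24² = 1/14
CG = +√(1/14) = +0.267261

+√(1/14) = +0.267261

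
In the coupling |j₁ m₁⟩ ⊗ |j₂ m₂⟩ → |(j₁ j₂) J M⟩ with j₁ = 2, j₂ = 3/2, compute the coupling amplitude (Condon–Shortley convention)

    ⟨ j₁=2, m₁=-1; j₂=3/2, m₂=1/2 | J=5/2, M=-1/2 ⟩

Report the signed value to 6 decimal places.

j₁+j₂−J=1  J+j₁−j₂=3  J−j₁+j₂=2  j₁+j₂+J+1=7
(j₁±m₁, j₂±m₂, J±M) = (1,3,2,1,2,3)
P² = 72/35
sum k=0..1:
  [0] +1/12 = 1/12
  [1] −1/2 = -1/2
S = -5/12
C² = P²·S² = 5/14 ; C = -0.597614

-0.597614  (= −√(5/14))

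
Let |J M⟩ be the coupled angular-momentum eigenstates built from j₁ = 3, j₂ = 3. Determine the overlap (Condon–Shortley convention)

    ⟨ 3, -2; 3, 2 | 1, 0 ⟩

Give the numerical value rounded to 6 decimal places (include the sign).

+0.377964  (= +√(1/7))

j₁+j₂−J=5  J+j₁−j₂=1  J−j₁+j₂=1  j₁+j₂+J+1=8
(j₁±m₁, j₂±m₂, J±M) = (1,5,5,1,1,1)
P² = 900/7
sum k=4..5:
  [4] +1/24 = 1/24
  [5] −1/120 = -1/120
S = 1/30
C² = P²·S² = 1/7 ; C = +0.377964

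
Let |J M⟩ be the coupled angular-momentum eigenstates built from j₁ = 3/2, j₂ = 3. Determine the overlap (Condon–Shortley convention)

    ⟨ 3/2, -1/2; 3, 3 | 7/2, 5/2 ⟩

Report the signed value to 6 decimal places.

-0.617213

j₁+j₂−J=1  J+j₁−j₂=2  J−j₁+j₂=5  j₁+j₂+J+1=9
(j₁±m₁, j₂±m₂, J±M) = (1,2,6,0,6,1)
P² = 38400/7
sum k=1..1:
  [1] −1/120 = -1/120
S = -1/120
C² = P²·S² = 8/21 ; C = -0.617213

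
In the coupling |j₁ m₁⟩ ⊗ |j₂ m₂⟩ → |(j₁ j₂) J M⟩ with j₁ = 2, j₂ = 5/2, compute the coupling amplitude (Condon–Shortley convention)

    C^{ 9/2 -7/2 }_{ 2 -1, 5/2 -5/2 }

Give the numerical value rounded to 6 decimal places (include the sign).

+√(4/9) = +0.666667

triangle: 0!·4!·5!/10! = 2880/3628800
(j±m)!: 1!·3!·0!·5!·1!·8! = 29030400
prefactor² = (2J+1)·Δ·N² = 230400
  k=0: +1/(0!·0!·3!·0!·1!·5!) = 1/720
Σ = 1/720  ⇒  CG² = 230400·1/720² = 4/9
CG = +√(4/9) = +0.666667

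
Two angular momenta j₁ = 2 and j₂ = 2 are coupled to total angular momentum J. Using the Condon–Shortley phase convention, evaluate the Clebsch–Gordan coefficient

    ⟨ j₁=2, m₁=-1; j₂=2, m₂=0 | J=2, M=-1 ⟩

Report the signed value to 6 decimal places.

triangle: 2!*2!*2!/7! = 8/5040
(j±m)!: 1!*3!*2!*2!*1!*3! = 144
prefactor² = (2J+1)*Δ*N² = 8/7
  k=1: −1/(1!*1!*2!*1!*0!*1!) = -1/2
  k=2: +1/(2!*0!*1!*0!*1!*2!) = 1/4
Σ = -1/4  ⇒  CG² = 8/7*(-1/4)² = 1/14
CG = −√(1/14) = -0.267261

-0.267261  (= −√(1/14))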